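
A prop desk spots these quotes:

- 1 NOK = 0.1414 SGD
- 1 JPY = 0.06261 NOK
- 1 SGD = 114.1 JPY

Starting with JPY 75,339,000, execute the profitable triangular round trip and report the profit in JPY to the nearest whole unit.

Profit: JPY 763,445

Profitable loop is JPY → NOK → SGD → JPY:
JPY 75,339,000 × 0.06261 = NOK 4,716,974.79
NOK 4,716,974.79 × 0.1414 = SGD 666,980.24
SGD 666,980.24 × 114.1 = JPY 76,102,445
Profit = JPY 76,102,445 − JPY 75,339,000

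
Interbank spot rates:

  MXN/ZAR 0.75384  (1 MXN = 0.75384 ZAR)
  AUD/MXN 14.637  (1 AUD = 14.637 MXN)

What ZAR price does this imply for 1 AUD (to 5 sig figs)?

AUD/ZAR = 11.034

1 AUD × 14.637 = 14.637 MXN
14.637 MXN × 0.75384 = 11.034 ZAR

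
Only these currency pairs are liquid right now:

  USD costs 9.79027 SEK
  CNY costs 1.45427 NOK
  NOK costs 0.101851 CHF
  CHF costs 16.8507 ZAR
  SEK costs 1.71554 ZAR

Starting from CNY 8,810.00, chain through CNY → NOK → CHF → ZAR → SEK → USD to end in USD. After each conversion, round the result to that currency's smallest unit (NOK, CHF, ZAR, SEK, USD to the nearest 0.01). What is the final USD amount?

USD 1,309.21

CNY 8,810.00 × 1.45427 = NOK 12,812.12
NOK 12,812.12 × 0.101851 = CHF 1,304.93
CHF 1,304.93 × 16.8507 = ZAR 21,988.98
ZAR 21,988.98 ÷ 1.71554 = SEK 12,817.53
SEK 12,817.53 ÷ 9.79027 = USD 1,309.21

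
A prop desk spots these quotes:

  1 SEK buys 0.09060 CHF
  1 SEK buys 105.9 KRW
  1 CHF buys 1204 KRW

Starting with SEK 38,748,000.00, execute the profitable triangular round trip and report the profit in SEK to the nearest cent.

Profitable loop is SEK → CHF → KRW → SEK:
SEK 38,748,000.00 × 0.09060 = CHF 3,510,568.80
CHF 3,510,568.80 × 1204 = KRW 4,226,724,835
KRW 4,226,724,835 ÷ 105.9 = SEK 39,912,415.82
Profit = SEK 39,912,415.82 − SEK 38,748,000.00

Profit: SEK 1,164,415.82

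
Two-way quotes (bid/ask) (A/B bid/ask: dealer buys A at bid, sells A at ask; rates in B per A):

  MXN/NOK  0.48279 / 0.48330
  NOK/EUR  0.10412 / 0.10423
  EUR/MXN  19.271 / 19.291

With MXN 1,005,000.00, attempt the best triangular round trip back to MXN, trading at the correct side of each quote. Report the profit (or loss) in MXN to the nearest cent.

Best loop MXN → EUR → NOK → MXN:
MXN 1,005,000.00 ÷ 19.291 (buy EUR at ask) = EUR 52,096.83
EUR 52,096.83 ÷ 0.10423 (buy NOK at ask) = NOK 499,825.70
NOK 499,825.70 ÷ 0.48330 (buy MXN at ask) = MXN 1,034,193.46

Net profit: MXN 29,193.46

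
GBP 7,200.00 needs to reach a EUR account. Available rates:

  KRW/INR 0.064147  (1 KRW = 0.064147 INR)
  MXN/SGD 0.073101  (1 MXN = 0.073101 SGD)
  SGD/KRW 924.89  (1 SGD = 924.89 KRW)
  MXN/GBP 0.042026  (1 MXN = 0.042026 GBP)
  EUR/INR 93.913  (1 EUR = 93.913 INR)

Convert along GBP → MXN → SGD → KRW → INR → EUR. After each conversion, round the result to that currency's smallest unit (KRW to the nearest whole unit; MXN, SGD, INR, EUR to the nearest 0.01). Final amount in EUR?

EUR 7,911.86

GBP 7,200.00 ÷ 0.042026 = MXN 171,322.51
MXN 171,322.51 × 0.073101 = SGD 12,523.85
SGD 12,523.85 × 924.89 = KRW 11,583,184
KRW 11,583,184 × 0.064147 = INR 743,026.50
INR 743,026.50 ÷ 93.913 = EUR 7,911.86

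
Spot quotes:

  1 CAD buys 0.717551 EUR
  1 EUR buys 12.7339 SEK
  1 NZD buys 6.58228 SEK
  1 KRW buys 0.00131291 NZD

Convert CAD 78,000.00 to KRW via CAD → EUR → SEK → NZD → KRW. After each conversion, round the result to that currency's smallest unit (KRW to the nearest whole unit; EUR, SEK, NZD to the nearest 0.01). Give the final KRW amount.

KRW 82,470,291

CAD 78,000.00 × 0.717551 = EUR 55,968.98
EUR 55,968.98 × 12.7339 = SEK 712,703.39
SEK 712,703.39 ÷ 6.58228 = NZD 108,276.07
NZD 108,276.07 ÷ 0.00131291 = KRW 82,470,291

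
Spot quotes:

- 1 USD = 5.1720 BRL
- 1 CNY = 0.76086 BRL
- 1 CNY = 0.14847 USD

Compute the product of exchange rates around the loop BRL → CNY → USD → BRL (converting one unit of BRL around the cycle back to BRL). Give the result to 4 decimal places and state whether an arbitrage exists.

Around BRL → CNY → USD → BRL: 1 ÷ 0.76086 × 0.14847 × 5.1720 = 1.009235
Product > 1; profitable direction is BRL → CNY → USD → BRL.

1.0092 (arbitrage exists)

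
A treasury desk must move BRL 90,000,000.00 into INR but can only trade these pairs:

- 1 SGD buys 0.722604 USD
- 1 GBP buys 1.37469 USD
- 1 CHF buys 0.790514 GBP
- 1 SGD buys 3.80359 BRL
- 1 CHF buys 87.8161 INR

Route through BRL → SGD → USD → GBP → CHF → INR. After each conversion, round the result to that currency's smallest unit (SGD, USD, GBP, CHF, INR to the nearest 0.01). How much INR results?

INR 1,381,684,802.28

BRL 90,000,000.00 ÷ 3.80359 = SGD 23,661,856.30
SGD 23,661,856.30 × 0.722604 = USD 17,098,152.01
USD 17,098,152.01 ÷ 1.37469 = GBP 12,437,823.81
GBP 12,437,823.81 ÷ 0.790514 = CHF 15,733,843.82
CHF 15,733,843.82 × 87.8161 = INR 1,381,684,802.28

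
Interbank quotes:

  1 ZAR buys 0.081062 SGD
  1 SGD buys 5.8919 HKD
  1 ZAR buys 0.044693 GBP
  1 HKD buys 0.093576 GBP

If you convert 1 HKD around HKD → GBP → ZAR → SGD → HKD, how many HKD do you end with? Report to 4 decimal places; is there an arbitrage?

1.0000 (no arbitrage)

Around HKD → GBP → ZAR → SGD → HKD: 1 × 0.093576 ÷ 0.044693 × 0.081062 × 5.8919 = 0.999995
Product ≈ 1 (deviation 0.001%, within rounding noise).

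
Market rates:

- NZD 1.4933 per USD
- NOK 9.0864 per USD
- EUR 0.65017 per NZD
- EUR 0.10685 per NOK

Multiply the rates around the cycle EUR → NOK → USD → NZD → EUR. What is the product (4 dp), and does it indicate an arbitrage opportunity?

Around EUR → NOK → USD → NZD → EUR: 1 ÷ 0.10685 ÷ 9.0864 × 1.4933 × 0.65017 = 1.000018
Product ≈ 1 (deviation 0.002%, within rounding noise).

1.0000 (no arbitrage)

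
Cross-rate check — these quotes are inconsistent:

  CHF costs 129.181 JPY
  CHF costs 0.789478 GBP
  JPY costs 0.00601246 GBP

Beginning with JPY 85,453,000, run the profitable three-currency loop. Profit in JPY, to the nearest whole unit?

Profitable loop is JPY → CHF → GBP → JPY:
JPY 85,453,000 ÷ 129.181 = CHF 661,498.21
CHF 661,498.21 × 0.789478 = GBP 522,238.28
GBP 522,238.28 ÷ 0.00601246 = JPY 86,859,336
Profit = JPY 86,859,336 − JPY 85,453,000

Profit: JPY 1,406,336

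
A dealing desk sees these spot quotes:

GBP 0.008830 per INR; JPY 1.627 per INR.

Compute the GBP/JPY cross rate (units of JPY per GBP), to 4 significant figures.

GBP/JPY = 184.3

1 GBP ÷ 0.008830 = 113.25 INR
113.25 INR × 1.627 = 184.258 JPY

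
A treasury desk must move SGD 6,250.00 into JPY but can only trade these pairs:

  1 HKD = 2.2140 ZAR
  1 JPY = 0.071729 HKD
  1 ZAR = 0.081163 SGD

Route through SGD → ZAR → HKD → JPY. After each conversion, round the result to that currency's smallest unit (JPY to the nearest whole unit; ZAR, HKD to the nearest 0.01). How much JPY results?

SGD 6,250.00 ÷ 0.081163 = ZAR 77,005.53
ZAR 77,005.53 ÷ 2.2140 = HKD 34,781.18
HKD 34,781.18 ÷ 0.071729 = JPY 484,897

JPY 484,897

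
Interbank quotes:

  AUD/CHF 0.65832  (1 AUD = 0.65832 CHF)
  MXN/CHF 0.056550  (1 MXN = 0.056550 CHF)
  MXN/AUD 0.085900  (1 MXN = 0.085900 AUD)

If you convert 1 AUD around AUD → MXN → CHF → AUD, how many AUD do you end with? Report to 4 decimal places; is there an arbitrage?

1.0000 (no arbitrage)

Around AUD → MXN → CHF → AUD: 1 ÷ 0.085900 × 0.056550 ÷ 0.65832 = 1.000006
Product ≈ 1 (deviation 0.001%, within rounding noise).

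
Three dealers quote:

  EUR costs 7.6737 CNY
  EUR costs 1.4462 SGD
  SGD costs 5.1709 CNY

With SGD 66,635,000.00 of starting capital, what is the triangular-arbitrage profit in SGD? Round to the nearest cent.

Profit: SGD 1,742,421.95

Profitable loop is SGD → EUR → CNY → SGD:
SGD 66,635,000.00 ÷ 1.4462 = EUR 46,075,923.11
EUR 46,075,923.11 × 7.6737 = CNY 353,572,811.16
CNY 353,572,811.16 ÷ 5.1709 = SGD 68,377,421.95
Profit = SGD 68,377,421.95 − SGD 66,635,000.00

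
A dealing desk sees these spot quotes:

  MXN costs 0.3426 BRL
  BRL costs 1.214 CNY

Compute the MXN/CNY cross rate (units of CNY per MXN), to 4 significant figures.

1 MXN × 0.3426 = 0.3426 BRL
0.3426 BRL × 1.214 = 0.415916 CNY

MXN/CNY = 0.4159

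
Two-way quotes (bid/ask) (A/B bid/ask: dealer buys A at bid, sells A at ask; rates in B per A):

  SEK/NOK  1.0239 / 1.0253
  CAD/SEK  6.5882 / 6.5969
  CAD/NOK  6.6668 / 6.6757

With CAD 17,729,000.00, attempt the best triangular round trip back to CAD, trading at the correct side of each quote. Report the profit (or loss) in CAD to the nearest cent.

Best loop CAD → SEK → NOK → CAD:
CAD 17,729,000.00 × 6.5882 (sell CAD at bid) = SEK 116,802,197.80
SEK 116,802,197.80 × 1.0239 (sell SEK at bid) = NOK 119,593,770.33
NOK 119,593,770.33 ÷ 6.6757 (buy CAD at ask) = CAD 17,914,791.01

Net profit: CAD 185,791.01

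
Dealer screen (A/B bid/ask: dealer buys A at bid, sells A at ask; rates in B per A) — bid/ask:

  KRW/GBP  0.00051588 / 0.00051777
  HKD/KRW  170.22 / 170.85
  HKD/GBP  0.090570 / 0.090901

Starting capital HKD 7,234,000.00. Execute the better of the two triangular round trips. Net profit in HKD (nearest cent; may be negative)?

Net profit: HKD 172,465.52

Best loop HKD → GBP → KRW → HKD:
HKD 7,234,000.00 × 0.090570 (sell HKD at bid) = GBP 655,183.38
GBP 655,183.38 ÷ 0.00051777 (buy KRW at ask) = KRW 1,265,394,635
KRW 1,265,394,635 ÷ 170.85 (buy HKD at ask) = HKD 7,406,465.52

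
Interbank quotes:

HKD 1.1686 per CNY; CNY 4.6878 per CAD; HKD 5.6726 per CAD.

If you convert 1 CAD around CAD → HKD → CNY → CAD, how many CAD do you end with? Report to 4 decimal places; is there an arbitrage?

1.0355 (arbitrage exists)

Around CAD → HKD → CNY → CAD: 1 × 5.6726 ÷ 1.1686 ÷ 4.6878 = 1.035493
Product > 1; profitable direction is CAD → HKD → CNY → CAD.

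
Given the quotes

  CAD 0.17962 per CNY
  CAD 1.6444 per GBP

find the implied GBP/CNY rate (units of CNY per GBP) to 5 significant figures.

1 GBP × 1.6444 = 1.6444 CAD
1.6444 CAD ÷ 0.17962 = 9.15488 CNY

GBP/CNY = 9.1549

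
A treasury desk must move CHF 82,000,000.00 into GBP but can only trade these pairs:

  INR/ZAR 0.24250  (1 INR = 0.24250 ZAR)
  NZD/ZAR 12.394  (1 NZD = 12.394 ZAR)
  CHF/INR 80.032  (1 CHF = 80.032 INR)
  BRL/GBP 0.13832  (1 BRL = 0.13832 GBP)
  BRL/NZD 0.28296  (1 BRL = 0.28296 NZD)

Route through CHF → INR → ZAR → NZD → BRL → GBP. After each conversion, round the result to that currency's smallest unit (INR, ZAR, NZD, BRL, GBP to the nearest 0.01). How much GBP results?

CHF 82,000,000.00 × 80.032 = INR 6,562,624,000.00
INR 6,562,624,000.00 × 0.24250 = ZAR 1,591,436,320.00
ZAR 1,591,436,320.00 ÷ 12.394 = NZD 128,403,769.57
NZD 128,403,769.57 ÷ 0.28296 = BRL 453,787,706.99
BRL 453,787,706.99 × 0.13832 = GBP 62,767,915.63

GBP 62,767,915.63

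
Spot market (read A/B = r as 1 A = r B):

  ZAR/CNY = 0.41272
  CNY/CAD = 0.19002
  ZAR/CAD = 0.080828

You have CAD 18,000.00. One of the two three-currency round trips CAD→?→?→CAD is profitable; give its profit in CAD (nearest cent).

Profit: CAD 551.52

Profitable loop is CAD → CNY → ZAR → CAD:
CAD 18,000.00 ÷ 0.19002 = CNY 94,726.87
CNY 94,726.87 ÷ 0.41272 = ZAR 229,518.49
ZAR 229,518.49 × 0.080828 = CAD 18,551.52
Profit = CAD 18,551.52 − CAD 18,000.00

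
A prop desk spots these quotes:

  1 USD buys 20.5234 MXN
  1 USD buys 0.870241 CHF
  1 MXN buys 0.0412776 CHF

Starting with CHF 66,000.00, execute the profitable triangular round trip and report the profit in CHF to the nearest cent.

Profitable loop is CHF → MXN → USD → CHF:
CHF 66,000.00 ÷ 0.0412776 = MXN 1,598,930.17
MXN 1,598,930.17 ÷ 20.5234 = USD 77,907.66
USD 77,907.66 × 0.870241 = CHF 67,798.44
Profit = CHF 67,798.44 − CHF 66,000.00

Profit: CHF 1,798.44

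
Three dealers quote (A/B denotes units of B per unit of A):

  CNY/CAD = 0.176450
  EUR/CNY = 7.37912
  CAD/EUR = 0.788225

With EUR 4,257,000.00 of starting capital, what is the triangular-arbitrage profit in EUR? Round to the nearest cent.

Profitable loop is EUR → CNY → CAD → EUR:
EUR 4,257,000.00 × 7.37912 = CNY 31,412,913.84
CNY 31,412,913.84 × 0.176450 = CAD 5,542,808.65
CAD 5,542,808.65 × 0.788225 = EUR 4,368,980.35
Profit = EUR 4,368,980.35 − EUR 4,257,000.00

Profit: EUR 111,980.35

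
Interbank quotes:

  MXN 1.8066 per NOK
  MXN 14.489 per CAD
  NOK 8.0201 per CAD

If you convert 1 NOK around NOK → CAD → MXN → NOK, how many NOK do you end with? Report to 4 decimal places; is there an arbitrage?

Around NOK → CAD → MXN → NOK: 1 ÷ 8.0201 × 14.489 ÷ 1.8066 = 0.999992
Product ≈ 1 (deviation 0.001%, within rounding noise).

1.0000 (no arbitrage)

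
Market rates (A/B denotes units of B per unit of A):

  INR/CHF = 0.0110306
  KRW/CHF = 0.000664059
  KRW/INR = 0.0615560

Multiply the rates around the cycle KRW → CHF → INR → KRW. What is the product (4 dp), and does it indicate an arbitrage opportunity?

0.9780 (arbitrage exists)

Around KRW → CHF → INR → KRW: 1 × 0.000664059 ÷ 0.0110306 ÷ 0.0615560 = 0.977996
Product < 1; profitable direction is KRW → INR → CHF → KRW.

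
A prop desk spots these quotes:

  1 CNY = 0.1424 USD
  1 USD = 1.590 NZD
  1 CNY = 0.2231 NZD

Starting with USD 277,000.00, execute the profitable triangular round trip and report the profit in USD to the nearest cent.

Profitable loop is USD → NZD → CNY → USD:
USD 277,000.00 × 1.590 = NZD 440,430.00
NZD 440,430.00 ÷ 0.2231 = CNY 1,974,137.16
CNY 1,974,137.16 × 0.1424 = USD 281,117.13
Profit = USD 281,117.13 − USD 277,000.00

Profit: USD 4,117.13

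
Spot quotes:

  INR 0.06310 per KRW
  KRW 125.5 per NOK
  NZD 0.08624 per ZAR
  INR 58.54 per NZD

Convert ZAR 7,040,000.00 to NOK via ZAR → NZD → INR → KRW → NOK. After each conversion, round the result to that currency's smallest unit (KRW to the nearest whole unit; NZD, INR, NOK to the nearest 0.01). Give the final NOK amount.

NOK 4,488,084.65

ZAR 7,040,000.00 × 0.08624 = NZD 607,129.60
NZD 607,129.60 × 58.54 = INR 35,541,366.78
INR 35,541,366.78 ÷ 0.06310 = KRW 563,254,624
KRW 563,254,624 ÷ 125.5 = NOK 4,488,084.65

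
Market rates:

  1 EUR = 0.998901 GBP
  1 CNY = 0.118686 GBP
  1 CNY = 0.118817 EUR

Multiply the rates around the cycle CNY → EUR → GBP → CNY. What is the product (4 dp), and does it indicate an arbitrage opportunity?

Around CNY → EUR → GBP → CNY: 1 × 0.118817 × 0.998901 ÷ 0.118686 = 1.000004
Product ≈ 1 (deviation 0.000%, within rounding noise).

1.0000 (no arbitrage)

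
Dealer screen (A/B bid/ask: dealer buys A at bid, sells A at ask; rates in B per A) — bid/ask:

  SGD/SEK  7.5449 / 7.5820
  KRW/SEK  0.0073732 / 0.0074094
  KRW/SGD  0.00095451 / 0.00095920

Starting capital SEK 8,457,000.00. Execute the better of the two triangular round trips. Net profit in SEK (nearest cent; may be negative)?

Net profit: SEK 116,919.37

Best loop SEK → SGD → KRW → SEK:
SEK 8,457,000.00 ÷ 7.5820 (buy SGD at ask) = SGD 1,115,404.91
SGD 1,115,404.91 ÷ 0.00095920 (buy KRW at ask) = KRW 1,162,849,152
KRW 1,162,849,152 × 0.0073732 (sell KRW at bid) = SEK 8,573,919.37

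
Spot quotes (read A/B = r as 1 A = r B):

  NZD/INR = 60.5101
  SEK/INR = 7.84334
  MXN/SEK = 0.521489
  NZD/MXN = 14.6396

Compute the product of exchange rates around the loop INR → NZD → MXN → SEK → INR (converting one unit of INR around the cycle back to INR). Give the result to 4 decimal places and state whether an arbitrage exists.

Around INR → NZD → MXN → SEK → INR: 1 ÷ 60.5101 × 14.6396 × 0.521489 × 7.84334 = 0.989572
Product < 1; profitable direction is INR → SEK → MXN → NZD → INR.

0.9896 (arbitrage exists)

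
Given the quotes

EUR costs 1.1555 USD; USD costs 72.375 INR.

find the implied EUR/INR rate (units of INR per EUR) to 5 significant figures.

EUR/INR = 83.629

1 EUR × 1.1555 = 1.1555 USD
1.1555 USD × 72.375 = 83.6293 INR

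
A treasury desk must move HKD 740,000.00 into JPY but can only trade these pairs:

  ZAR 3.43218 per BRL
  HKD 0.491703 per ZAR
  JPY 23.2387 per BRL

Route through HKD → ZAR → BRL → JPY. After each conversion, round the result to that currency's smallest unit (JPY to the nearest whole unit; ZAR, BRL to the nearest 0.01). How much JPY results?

JPY 10,189,917

HKD 740,000.00 ÷ 0.491703 = ZAR 1,504,973.53
ZAR 1,504,973.53 ÷ 3.43218 = BRL 438,489.10
BRL 438,489.10 × 23.2387 = JPY 10,189,917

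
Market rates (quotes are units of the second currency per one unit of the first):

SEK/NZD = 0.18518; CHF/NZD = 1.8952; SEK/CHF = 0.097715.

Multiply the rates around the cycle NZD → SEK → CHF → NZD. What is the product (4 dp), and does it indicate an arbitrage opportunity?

Around NZD → SEK → CHF → NZD: 1 ÷ 0.18518 × 0.097715 × 1.8952 = 1.000051
Product ≈ 1 (deviation 0.005%, within rounding noise).

1.0001 (no arbitrage)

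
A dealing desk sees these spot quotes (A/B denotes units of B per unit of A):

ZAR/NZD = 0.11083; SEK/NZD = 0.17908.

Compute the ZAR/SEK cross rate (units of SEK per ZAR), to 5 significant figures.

ZAR/SEK = 0.61889

1 ZAR × 0.11083 = 0.11083 NZD
0.11083 NZD ÷ 0.17908 = 0.618885 SEK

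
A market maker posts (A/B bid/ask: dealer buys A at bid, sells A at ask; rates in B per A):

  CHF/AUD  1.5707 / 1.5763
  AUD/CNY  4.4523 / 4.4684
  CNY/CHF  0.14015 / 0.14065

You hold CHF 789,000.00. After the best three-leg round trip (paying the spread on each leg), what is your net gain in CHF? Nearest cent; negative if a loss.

Best loop CHF → CNY → AUD → CHF:
CHF 789,000.00 ÷ 0.14065 (buy CNY at ask) = CNY 5,609,669.39
CNY 5,609,669.39 ÷ 4.4684 (buy AUD at ask) = AUD 1,255,408.96
AUD 1,255,408.96 ÷ 1.5763 (buy CHF at ask) = CHF 796,427.68

Net profit: CHF 7,427.68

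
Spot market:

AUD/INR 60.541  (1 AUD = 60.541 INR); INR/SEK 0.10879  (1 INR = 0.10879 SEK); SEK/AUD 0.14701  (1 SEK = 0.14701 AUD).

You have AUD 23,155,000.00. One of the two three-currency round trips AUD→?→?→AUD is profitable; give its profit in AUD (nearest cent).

Profit: AUD 759,391.83

Profitable loop is AUD → SEK → INR → AUD:
AUD 23,155,000.00 ÷ 0.14701 = SEK 157,506,292.09
SEK 157,506,292.09 ÷ 0.10879 = INR 1,447,801,195.78
INR 1,447,801,195.78 ÷ 60.541 = AUD 23,914,391.83
Profit = AUD 23,914,391.83 − AUD 23,155,000.00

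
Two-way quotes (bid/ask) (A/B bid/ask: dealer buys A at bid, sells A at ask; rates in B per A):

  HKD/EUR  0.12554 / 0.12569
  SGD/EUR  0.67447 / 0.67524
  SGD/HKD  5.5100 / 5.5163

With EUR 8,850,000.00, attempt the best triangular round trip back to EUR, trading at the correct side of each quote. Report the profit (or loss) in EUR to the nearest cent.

Net profit: EUR 216,065.09

Best loop EUR → SGD → HKD → EUR:
EUR 8,850,000.00 ÷ 0.67524 (buy SGD at ask) = SGD 13,106,451.04
SGD 13,106,451.04 × 5.5100 (sell SGD at bid) = HKD 72,216,545.23
HKD 72,216,545.23 × 0.12554 (sell HKD at bid) = EUR 9,066,065.09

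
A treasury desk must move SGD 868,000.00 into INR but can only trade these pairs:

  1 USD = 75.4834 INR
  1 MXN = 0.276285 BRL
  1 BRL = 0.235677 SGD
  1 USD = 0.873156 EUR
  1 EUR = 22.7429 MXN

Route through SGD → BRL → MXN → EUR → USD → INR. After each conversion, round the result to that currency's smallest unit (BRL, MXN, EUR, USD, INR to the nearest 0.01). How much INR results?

INR 50,670,942.86

SGD 868,000.00 ÷ 0.235677 = BRL 3,683,006.83
BRL 3,683,006.83 ÷ 0.276285 = MXN 13,330,462.49
MXN 13,330,462.49 ÷ 22.7429 = EUR 586,137.32
EUR 586,137.32 ÷ 0.873156 = USD 671,285.91
USD 671,285.91 × 75.4834 = INR 50,670,942.86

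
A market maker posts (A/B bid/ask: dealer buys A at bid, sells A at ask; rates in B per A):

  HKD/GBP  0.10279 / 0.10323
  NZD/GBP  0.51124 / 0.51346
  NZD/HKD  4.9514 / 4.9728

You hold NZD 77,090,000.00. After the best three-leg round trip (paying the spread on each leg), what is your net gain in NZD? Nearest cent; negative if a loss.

Net result: NZD -315,684.74 (no profitable arbitrage after spreads)

Best loop NZD → GBP → HKD → NZD:
NZD 77,090,000.00 × 0.51124 (sell NZD at bid) = GBP 39,411,491.60
GBP 39,411,491.60 ÷ 0.10323 (buy HKD at ask) = HKD 381,783,314.93
HKD 381,783,314.93 ÷ 4.9728 (buy NZD at ask) = NZD 76,774,315.26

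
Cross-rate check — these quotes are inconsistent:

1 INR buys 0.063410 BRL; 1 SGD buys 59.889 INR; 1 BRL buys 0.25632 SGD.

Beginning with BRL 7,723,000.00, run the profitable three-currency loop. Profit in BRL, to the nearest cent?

Profit: BRL 211,119.29

Profitable loop is BRL → INR → SGD → BRL:
BRL 7,723,000.00 ÷ 0.063410 = INR 121,794,669.61
INR 121,794,669.61 ÷ 59.889 = SGD 2,033,673.46
SGD 2,033,673.46 ÷ 0.25632 = BRL 7,934,119.29
Profit = BRL 7,934,119.29 − BRL 7,723,000.00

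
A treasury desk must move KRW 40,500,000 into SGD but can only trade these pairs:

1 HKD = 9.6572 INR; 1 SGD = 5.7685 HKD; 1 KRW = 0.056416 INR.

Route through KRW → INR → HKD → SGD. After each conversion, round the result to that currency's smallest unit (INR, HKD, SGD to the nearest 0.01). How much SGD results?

SGD 41,015.05

KRW 40,500,000 × 0.056416 = INR 2,284,848.00
INR 2,284,848.00 ÷ 9.6572 = HKD 236,595.29
HKD 236,595.29 ÷ 5.7685 = SGD 41,015.05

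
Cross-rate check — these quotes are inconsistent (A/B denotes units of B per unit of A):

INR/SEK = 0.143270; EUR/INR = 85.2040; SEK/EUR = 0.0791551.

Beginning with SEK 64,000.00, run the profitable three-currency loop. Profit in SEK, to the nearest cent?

Profit: SEK 2,234.74

Profitable loop is SEK → INR → EUR → SEK:
SEK 64,000.00 ÷ 0.143270 = INR 446,709.01
INR 446,709.01 ÷ 85.2040 = EUR 5,242.82
EUR 5,242.82 ÷ 0.0791551 = SEK 66,234.74
Profit = SEK 66,234.74 − SEK 64,000.00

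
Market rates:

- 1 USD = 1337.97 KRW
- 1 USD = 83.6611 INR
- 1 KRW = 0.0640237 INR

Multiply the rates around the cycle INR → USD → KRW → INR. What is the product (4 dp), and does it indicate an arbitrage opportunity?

1.0239 (arbitrage exists)

Around INR → USD → KRW → INR: 1 ÷ 83.6611 × 1337.97 × 0.0640237 = 1.023914
Product > 1; profitable direction is INR → USD → KRW → INR.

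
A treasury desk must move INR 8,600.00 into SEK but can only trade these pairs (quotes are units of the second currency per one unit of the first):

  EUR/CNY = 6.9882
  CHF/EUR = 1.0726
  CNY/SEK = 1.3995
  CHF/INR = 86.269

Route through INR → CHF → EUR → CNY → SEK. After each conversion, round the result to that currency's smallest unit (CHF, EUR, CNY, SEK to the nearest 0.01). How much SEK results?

INR 8,600.00 ÷ 86.269 = CHF 99.69
CHF 99.69 × 1.0726 = EUR 106.93
EUR 106.93 × 6.9882 = CNY 747.25
CNY 747.25 × 1.3995 = SEK 1,045.78

SEK 1,045.78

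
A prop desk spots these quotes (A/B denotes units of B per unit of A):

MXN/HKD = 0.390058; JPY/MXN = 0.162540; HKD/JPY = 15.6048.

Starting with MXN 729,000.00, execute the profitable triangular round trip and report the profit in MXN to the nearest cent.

Profit: MXN 7,851.34

Profitable loop is MXN → JPY → HKD → MXN:
MXN 729,000.00 ÷ 0.162540 = JPY 4,485,050
JPY 4,485,050 ÷ 15.6048 = HKD 287,414.76
HKD 287,414.76 ÷ 0.390058 = MXN 736,851.34
Profit = MXN 736,851.34 − MXN 729,000.00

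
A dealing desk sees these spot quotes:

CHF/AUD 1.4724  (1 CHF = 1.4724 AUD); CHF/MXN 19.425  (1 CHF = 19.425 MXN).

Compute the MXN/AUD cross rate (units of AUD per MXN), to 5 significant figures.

1 MXN ÷ 19.425 = 0.0514801 CHF
0.0514801 CHF × 1.4724 = 0.0757992 AUD

MXN/AUD = 0.075799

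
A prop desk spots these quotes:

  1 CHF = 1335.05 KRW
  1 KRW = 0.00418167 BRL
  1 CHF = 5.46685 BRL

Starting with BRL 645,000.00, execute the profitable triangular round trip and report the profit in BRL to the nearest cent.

Profit: BRL 13,672.98

Profitable loop is BRL → CHF → KRW → BRL:
BRL 645,000.00 ÷ 5.46685 = CHF 117,983.85
CHF 117,983.85 × 1335.05 = KRW 157,514,336
KRW 157,514,336 × 0.00418167 = BRL 658,672.98
Profit = BRL 658,672.98 − BRL 645,000.00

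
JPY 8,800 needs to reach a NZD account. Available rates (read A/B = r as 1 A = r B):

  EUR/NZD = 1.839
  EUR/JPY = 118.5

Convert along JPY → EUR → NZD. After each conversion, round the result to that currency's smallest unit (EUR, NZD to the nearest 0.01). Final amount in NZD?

JPY 8,800 ÷ 118.5 = EUR 74.26
EUR 74.26 × 1.839 = NZD 136.56

NZD 136.56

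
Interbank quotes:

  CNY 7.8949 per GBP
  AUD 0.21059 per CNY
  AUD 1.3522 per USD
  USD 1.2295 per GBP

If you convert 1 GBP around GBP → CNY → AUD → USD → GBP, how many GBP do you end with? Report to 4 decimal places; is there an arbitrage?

Around GBP → CNY → AUD → USD → GBP: 1 × 7.8949 × 0.21059 ÷ 1.3522 ÷ 1.2295 = 1.000034
Product ≈ 1 (deviation 0.003%, within rounding noise).

1.0000 (no arbitrage)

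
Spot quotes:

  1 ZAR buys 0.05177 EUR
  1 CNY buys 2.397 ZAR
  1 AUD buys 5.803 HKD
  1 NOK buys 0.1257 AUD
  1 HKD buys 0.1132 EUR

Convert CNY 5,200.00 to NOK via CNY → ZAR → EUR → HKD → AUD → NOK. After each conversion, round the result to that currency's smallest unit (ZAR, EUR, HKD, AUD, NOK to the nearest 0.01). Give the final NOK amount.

NOK 7,814.72

CNY 5,200.00 × 2.397 = ZAR 12,464.40
ZAR 12,464.40 × 0.05177 = EUR 645.28
EUR 645.28 ÷ 0.1132 = HKD 5,700.35
HKD 5,700.35 ÷ 5.803 = AUD 982.31
AUD 982.31 ÷ 0.1257 = NOK 7,814.72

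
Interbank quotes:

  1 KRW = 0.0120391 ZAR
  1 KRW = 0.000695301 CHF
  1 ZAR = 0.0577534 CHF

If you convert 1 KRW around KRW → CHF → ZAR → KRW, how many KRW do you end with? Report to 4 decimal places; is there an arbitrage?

Around KRW → CHF → ZAR → KRW: 1 × 0.000695301 ÷ 0.0577534 ÷ 0.0120391 = 1.000003
Product ≈ 1 (deviation 0.000%, within rounding noise).

1.0000 (no arbitrage)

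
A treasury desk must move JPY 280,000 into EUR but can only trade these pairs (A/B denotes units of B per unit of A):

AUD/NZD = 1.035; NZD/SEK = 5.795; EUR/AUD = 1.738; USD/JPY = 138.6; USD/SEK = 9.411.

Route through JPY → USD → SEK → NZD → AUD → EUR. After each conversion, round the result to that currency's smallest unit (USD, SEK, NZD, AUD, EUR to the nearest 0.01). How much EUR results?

JPY 280,000 ÷ 138.6 = USD 2,020.20
USD 2,020.20 × 9.411 = SEK 19,012.10
SEK 19,012.10 ÷ 5.795 = NZD 3,280.78
NZD 3,280.78 ÷ 1.035 = AUD 3,169.84
AUD 3,169.84 ÷ 1.738 = EUR 1,823.84

EUR 1,823.84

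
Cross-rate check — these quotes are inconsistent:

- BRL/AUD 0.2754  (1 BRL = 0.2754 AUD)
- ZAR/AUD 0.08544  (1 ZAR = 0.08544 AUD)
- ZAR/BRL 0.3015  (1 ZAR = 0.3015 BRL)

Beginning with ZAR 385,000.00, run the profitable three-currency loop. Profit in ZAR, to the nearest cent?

Profit: ZAR 11,160.09

Profitable loop is ZAR → AUD → BRL → ZAR:
ZAR 385,000.00 × 0.08544 = AUD 32,894.40
AUD 32,894.40 ÷ 0.2754 = BRL 119,442.27
BRL 119,442.27 ÷ 0.3015 = ZAR 396,160.09
Profit = ZAR 396,160.09 − ZAR 385,000.00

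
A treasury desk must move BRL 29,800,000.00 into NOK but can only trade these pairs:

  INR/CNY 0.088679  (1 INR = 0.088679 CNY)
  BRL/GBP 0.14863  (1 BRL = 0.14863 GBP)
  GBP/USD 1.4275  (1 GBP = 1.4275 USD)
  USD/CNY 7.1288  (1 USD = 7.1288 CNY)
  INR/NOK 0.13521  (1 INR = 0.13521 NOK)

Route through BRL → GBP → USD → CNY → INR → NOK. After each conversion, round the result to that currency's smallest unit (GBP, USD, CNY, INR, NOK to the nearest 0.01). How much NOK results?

NOK 68,723,190.69

BRL 29,800,000.00 × 0.14863 = GBP 4,429,174.00
GBP 4,429,174.00 × 1.4275 = USD 6,322,645.88
USD 6,322,645.88 × 7.1288 = CNY 45,072,877.95
CNY 45,072,877.95 ÷ 0.088679 = INR 508,270,029.54
INR 508,270,029.54 × 0.13521 = NOK 68,723,190.69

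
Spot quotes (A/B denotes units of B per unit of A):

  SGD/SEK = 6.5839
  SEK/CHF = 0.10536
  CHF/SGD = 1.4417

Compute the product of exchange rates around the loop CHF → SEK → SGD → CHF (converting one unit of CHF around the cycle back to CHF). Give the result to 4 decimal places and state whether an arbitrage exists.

0.9999 (no arbitrage)

Around CHF → SEK → SGD → CHF: 1 ÷ 0.10536 ÷ 6.5839 ÷ 1.4417 = 0.999922
Product ≈ 1 (deviation 0.008%, within rounding noise).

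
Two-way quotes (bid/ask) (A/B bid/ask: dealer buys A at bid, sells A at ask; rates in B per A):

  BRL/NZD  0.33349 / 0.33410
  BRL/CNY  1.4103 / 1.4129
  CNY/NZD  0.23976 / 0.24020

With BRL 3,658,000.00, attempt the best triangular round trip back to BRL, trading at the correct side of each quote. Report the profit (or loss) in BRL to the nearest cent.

Net profit: BRL 44,162.36

Best loop BRL → CNY → NZD → BRL:
BRL 3,658,000.00 × 1.4103 (sell BRL at bid) = CNY 5,158,877.40
CNY 5,158,877.40 × 0.23976 (sell CNY at bid) = NZD 1,236,892.45
NZD 1,236,892.45 ÷ 0.33410 (buy BRL at ask) = BRL 3,702,162.36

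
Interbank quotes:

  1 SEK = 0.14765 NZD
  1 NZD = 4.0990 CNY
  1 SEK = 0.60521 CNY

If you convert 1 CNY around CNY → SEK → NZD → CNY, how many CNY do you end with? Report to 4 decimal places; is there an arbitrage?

Around CNY → SEK → NZD → CNY: 1 ÷ 0.60521 × 0.14765 × 4.0990 = 1.000012
Product ≈ 1 (deviation 0.001%, within rounding noise).

1.0000 (no arbitrage)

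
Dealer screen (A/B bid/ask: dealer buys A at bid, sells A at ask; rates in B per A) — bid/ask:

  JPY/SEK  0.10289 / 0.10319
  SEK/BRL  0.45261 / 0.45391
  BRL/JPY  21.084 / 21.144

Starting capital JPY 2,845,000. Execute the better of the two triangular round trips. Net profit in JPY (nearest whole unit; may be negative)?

Net profit: JPY 27,683

Best loop JPY → BRL → SEK → JPY:
JPY 2,845,000 ÷ 21.144 (buy BRL at ask) = BRL 134,553.54
BRL 134,553.54 ÷ 0.45391 (buy SEK at ask) = SEK 296,432.20
SEK 296,432.20 ÷ 0.10319 (buy JPY at ask) = JPY 2,872,683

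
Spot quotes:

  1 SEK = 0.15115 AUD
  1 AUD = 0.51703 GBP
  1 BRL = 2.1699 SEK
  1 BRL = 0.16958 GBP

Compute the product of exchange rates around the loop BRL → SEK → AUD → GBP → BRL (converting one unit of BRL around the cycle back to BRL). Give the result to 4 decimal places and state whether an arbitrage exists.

1.0000 (no arbitrage)

Around BRL → SEK → AUD → GBP → BRL: 1 × 2.1699 × 0.15115 × 0.51703 ÷ 0.16958 = 0.999975
Product ≈ 1 (deviation 0.003%, within rounding noise).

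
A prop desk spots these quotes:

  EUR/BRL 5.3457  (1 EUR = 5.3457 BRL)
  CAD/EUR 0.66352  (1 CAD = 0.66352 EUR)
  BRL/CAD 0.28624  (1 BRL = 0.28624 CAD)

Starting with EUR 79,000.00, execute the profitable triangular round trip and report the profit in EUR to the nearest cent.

Profit: EUR 1,207.69

Profitable loop is EUR → BRL → CAD → EUR:
EUR 79,000.00 × 5.3457 = BRL 422,310.30
BRL 422,310.30 × 0.28624 = CAD 120,882.10
CAD 120,882.10 × 0.66352 = EUR 80,207.69
Profit = EUR 80,207.69 − EUR 79,000.00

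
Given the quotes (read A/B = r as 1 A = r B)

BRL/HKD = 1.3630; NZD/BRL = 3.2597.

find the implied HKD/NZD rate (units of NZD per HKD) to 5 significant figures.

1 HKD ÷ 1.3630 = 0.733676 BRL
0.733676 BRL ÷ 3.2597 = 0.225075 NZD

HKD/NZD = 0.22507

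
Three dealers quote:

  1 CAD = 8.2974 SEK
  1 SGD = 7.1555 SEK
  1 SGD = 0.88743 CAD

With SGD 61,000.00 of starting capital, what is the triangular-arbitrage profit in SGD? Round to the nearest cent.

Profitable loop is SGD → CAD → SEK → SGD:
SGD 61,000.00 × 0.88743 = CAD 54,133.23
CAD 54,133.23 × 8.2974 = SEK 449,165.06
SEK 449,165.06 ÷ 7.1555 = SGD 62,772.00
Profit = SGD 62,772.00 − SGD 61,000.00

Profit: SGD 1,772.00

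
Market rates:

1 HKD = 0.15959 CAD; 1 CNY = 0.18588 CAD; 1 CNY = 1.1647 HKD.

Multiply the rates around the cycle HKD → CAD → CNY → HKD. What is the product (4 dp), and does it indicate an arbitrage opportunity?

Around HKD → CAD → CNY → HKD: 1 × 0.15959 ÷ 0.18588 × 1.1647 = 0.999970
Product ≈ 1 (deviation 0.003%, within rounding noise).

1.0000 (no arbitrage)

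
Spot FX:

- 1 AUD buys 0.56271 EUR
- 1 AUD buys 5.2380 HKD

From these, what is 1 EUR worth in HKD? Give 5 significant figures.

EUR/HKD = 9.3085

1 EUR ÷ 0.56271 = 1.77711 AUD
1.77711 AUD × 5.2380 = 9.30852 HKD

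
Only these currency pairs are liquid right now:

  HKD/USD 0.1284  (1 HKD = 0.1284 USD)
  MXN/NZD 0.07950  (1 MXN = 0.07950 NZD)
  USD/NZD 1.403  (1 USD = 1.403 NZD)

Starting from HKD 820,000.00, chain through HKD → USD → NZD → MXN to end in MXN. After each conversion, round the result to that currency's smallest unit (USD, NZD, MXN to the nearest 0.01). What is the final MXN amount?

HKD 820,000.00 × 0.1284 = USD 105,288.00
USD 105,288.00 × 1.403 = NZD 147,719.06
NZD 147,719.06 ÷ 0.07950 = MXN 1,858,101.38

MXN 1,858,101.38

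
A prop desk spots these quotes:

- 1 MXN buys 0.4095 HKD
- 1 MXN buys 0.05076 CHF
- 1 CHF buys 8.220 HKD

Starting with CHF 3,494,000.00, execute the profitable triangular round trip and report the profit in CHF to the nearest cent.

Profit: CHF 66,101.87

Profitable loop is CHF → HKD → MXN → CHF:
CHF 3,494,000.00 × 8.220 = HKD 28,720,680.00
HKD 28,720,680.00 ÷ 0.4095 = MXN 70,135,970.70
MXN 70,135,970.70 × 0.05076 = CHF 3,560,101.87
Profit = CHF 3,560,101.87 − CHF 3,494,000.00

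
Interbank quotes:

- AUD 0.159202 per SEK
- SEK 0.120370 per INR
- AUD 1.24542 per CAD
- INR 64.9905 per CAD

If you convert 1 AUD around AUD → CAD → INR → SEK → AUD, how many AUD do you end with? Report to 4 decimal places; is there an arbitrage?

1.0000 (no arbitrage)

Around AUD → CAD → INR → SEK → AUD: 1 ÷ 1.24542 × 64.9905 × 0.120370 × 0.159202 = 1.000002
Product ≈ 1 (deviation 0.000%, within rounding noise).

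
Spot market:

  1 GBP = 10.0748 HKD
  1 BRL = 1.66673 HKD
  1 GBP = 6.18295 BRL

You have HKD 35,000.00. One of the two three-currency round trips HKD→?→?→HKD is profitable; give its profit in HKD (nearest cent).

Profitable loop is HKD → GBP → BRL → HKD:
HKD 35,000.00 ÷ 10.0748 = GBP 3,474.01
GBP 3,474.01 × 6.18295 = BRL 21,479.66
BRL 21,479.66 × 1.66673 = HKD 35,800.79
Profit = HKD 35,800.79 − HKD 35,000.00

Profit: HKD 800.79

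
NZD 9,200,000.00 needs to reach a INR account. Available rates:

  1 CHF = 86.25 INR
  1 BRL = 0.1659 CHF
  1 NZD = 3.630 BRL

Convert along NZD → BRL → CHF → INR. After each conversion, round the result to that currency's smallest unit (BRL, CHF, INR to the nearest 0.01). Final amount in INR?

NZD 9,200,000.00 × 3.630 = BRL 33,396,000.00
BRL 33,396,000.00 × 0.1659 = CHF 5,540,396.40
CHF 5,540,396.40 × 86.25 = INR 477,859,189.50

INR 477,859,189.50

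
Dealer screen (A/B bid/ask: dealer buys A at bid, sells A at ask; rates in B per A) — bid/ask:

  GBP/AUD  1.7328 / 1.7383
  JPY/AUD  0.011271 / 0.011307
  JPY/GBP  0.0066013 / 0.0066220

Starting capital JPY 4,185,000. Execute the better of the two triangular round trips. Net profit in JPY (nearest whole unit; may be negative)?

Best loop JPY → GBP → AUD → JPY:
JPY 4,185,000 × 0.0066013 (sell JPY at bid) = GBP 27,626.44
GBP 27,626.44 × 1.7328 (sell GBP at bid) = AUD 47,871.10
AUD 47,871.10 ÷ 0.011307 (buy JPY at ask) = JPY 4,233,758

Net profit: JPY 48,758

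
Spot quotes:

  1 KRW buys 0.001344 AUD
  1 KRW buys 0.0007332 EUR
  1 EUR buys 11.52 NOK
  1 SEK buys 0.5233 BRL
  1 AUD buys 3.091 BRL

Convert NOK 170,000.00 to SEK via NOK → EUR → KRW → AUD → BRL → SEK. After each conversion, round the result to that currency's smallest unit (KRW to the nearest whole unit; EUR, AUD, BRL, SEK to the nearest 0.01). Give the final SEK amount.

SEK 159,779.59

NOK 170,000.00 ÷ 11.52 = EUR 14,756.94
EUR 14,756.94 ÷ 0.0007332 = KRW 20,126,759
KRW 20,126,759 × 0.001344 = AUD 27,050.36
AUD 27,050.36 × 3.091 = BRL 83,612.66
BRL 83,612.66 ÷ 0.5233 = SEK 159,779.59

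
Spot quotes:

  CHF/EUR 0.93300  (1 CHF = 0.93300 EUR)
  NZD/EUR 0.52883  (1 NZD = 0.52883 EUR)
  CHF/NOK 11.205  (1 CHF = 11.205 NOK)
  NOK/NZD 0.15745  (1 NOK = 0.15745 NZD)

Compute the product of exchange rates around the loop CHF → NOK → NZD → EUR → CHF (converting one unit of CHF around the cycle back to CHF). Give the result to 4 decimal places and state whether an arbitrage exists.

Around CHF → NOK → NZD → EUR → CHF: 1 × 11.205 × 0.15745 × 0.52883 ÷ 0.93300 = 0.999975
Product ≈ 1 (deviation 0.003%, within rounding noise).

1.0000 (no arbitrage)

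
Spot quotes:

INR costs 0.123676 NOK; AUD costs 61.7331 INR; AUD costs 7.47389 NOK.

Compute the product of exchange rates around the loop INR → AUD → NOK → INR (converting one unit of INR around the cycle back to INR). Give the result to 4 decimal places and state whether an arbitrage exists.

0.9789 (arbitrage exists)

Around INR → AUD → NOK → INR: 1 ÷ 61.7331 × 7.47389 ÷ 0.123676 = 0.978911
Product < 1; profitable direction is INR → NOK → AUD → INR.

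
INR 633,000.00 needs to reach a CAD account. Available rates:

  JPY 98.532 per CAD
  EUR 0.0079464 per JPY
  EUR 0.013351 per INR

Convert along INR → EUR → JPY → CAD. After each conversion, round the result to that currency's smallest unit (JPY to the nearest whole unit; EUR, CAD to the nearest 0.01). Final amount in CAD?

INR 633,000.00 × 0.013351 = EUR 8,451.18
EUR 8,451.18 ÷ 0.0079464 = JPY 1,063,523
JPY 1,063,523 ÷ 98.532 = CAD 10,793.68

CAD 10,793.68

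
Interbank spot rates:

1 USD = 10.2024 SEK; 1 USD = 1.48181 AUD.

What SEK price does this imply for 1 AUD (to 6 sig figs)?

AUD/SEK = 6.88509

1 AUD ÷ 1.48181 = 0.67485 USD
0.67485 USD × 10.2024 = 6.88509 SEK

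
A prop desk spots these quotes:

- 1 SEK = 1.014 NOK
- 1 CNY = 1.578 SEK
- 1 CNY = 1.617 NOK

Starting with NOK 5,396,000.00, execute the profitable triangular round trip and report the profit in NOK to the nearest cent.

Profitable loop is NOK → SEK → CNY → NOK:
NOK 5,396,000.00 ÷ 1.014 = SEK 5,321,499.01
SEK 5,321,499.01 ÷ 1.578 = CNY 3,372,306.09
CNY 3,372,306.09 × 1.617 = NOK 5,453,018.95
Profit = NOK 5,453,018.95 − NOK 5,396,000.00

Profit: NOK 57,018.95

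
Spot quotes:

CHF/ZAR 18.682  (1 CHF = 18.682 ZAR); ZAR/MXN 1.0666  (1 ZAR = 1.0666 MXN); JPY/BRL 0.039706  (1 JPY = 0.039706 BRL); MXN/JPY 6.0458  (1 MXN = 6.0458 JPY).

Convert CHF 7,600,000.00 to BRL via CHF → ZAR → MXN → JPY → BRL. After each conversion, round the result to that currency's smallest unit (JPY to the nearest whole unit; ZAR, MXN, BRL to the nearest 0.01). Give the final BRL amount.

BRL 36,353,686.19

CHF 7,600,000.00 × 18.682 = ZAR 141,983,200.00
ZAR 141,983,200.00 × 1.0666 = MXN 151,439,281.12
MXN 151,439,281.12 × 6.0458 = JPY 915,571,606
JPY 915,571,606 × 0.039706 = BRL 36,353,686.19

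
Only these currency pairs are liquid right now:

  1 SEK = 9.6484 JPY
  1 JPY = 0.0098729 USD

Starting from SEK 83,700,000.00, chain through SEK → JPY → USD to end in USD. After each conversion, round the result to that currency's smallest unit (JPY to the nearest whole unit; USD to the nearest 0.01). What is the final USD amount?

USD 7,973,068.52

SEK 83,700,000.00 × 9.6484 = JPY 807,571,080
JPY 807,571,080 × 0.0098729 = USD 7,973,068.52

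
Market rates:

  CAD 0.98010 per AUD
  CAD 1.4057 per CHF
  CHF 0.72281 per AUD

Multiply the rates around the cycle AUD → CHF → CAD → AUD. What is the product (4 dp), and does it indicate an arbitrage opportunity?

Around AUD → CHF → CAD → AUD: 1 × 0.72281 × 1.4057 ÷ 0.98010 = 1.036684
Product > 1; profitable direction is AUD → CHF → CAD → AUD.

1.0367 (arbitrage exists)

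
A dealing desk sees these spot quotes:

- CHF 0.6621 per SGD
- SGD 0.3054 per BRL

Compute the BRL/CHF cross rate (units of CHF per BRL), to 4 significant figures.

BRL/CHF = 0.2022

1 BRL × 0.3054 = 0.3054 SGD
0.3054 SGD × 0.6621 = 0.202205 CHF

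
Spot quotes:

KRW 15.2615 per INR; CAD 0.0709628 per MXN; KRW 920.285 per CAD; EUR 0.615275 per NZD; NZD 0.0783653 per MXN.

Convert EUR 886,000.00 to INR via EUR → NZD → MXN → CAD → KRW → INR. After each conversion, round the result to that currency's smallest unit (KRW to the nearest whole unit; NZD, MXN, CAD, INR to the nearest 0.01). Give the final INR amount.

EUR 886,000.00 ÷ 0.615275 = NZD 1,440,006.50
NZD 1,440,006.50 ÷ 0.0783653 = MXN 18,375,562.91
MXN 18,375,562.91 × 0.0709628 = CAD 1,303,981.40
CAD 1,303,981.40 × 920.285 = KRW 1,200,034,523
KRW 1,200,034,523 ÷ 15.2615 = INR 78,631,492.51

INR 78,631,492.51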